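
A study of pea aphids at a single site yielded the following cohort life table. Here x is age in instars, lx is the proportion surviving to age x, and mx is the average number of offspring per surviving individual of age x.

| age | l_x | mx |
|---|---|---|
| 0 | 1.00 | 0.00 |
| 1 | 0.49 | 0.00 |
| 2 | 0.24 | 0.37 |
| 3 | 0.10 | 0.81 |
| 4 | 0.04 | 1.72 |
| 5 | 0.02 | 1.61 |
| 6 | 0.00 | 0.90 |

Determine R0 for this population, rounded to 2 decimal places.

0.27

lx·mx by age: 0, 0, 0.0888, 0.081, 0.0688, 0.0322, 0
R0 = Σ lx·mx = 0.2708 → 0.27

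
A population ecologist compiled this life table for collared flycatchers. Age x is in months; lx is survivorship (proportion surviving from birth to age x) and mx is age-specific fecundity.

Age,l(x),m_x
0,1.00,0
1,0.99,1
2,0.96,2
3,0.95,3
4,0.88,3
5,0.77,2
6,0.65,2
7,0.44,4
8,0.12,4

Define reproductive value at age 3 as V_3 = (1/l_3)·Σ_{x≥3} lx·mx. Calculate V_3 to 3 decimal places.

lx·mx for x ≥ 3: 2.85, 2.64, 1.54, 1.3, 1.76, 0.48 → sum = 10.57
V_3 = 10.57 / l_3 = 10.57 / 0.95 = 11.126316… → 11.126

11.126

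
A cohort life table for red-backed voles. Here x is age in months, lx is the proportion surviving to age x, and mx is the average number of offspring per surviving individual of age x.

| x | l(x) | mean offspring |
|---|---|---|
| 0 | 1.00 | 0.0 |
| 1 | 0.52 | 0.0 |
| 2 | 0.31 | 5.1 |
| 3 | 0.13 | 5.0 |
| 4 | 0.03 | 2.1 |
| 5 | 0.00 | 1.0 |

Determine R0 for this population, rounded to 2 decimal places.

lx·mx by age: 0, 0, 1.581, 0.65, 0.063, 0
R0 = Σ lx·mx = 2.294 → 2.29

2.29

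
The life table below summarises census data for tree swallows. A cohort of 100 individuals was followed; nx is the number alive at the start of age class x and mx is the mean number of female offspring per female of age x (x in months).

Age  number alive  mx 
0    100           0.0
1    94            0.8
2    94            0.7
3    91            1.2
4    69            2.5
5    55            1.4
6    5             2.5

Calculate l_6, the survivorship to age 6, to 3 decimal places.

l_6 = n_6/n_0 = 5/100 = 0.05 → 0.050

0.050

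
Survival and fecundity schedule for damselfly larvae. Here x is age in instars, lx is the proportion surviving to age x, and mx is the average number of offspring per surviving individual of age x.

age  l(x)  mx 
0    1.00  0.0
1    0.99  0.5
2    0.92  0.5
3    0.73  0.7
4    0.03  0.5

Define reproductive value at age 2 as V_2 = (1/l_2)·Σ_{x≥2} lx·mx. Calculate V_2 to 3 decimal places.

lx·mx for x ≥ 2: 0.46, 0.511, 0.015 → sum = 0.986
V_2 = 0.986 / l_2 = 0.986 / 0.92 = 1.071739… → 1.072

1.072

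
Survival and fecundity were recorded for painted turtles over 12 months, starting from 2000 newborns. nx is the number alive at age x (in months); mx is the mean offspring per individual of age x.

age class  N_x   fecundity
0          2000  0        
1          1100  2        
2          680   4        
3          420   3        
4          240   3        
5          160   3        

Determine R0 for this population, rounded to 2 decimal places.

lx = nx/n0 = nx/2000: 1, 0.55, 0.34, 0.21, 0.12, 0.08
lx·mx by age: 0, 1.1, 1.36, 0.63, 0.36, 0.24
R0 = Σ lx·mx = 3.69 → 3.69

3.69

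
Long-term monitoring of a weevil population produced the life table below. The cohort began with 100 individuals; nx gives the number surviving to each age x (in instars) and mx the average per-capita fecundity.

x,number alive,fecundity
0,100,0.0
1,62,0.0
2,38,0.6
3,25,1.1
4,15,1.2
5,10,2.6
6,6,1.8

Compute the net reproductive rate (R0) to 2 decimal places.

1.05

lx = nx/n0 = nx/100: 1, 0.62, 0.38, 0.25, 0.15, 0.1, 0.06
lx·mx by age: 0, 0, 0.228, 0.275, 0.18, 0.26, 0.108
R0 = Σ lx·mx = 1.051 → 1.05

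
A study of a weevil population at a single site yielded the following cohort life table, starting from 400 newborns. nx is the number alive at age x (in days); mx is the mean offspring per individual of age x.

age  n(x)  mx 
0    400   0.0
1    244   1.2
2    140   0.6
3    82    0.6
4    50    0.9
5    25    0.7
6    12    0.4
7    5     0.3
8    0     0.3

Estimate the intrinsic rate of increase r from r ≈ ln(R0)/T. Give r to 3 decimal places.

0.115

lx = nx/n0 = nx/400: 1, 0.61, 0.35, 0.205, 0.125, 0.0625, 0.03, 0.0125, 0
R0 = Σ lx·mx = 0 + 0.732 + 0.21 + 0.123 + 0.1125 + 0.04375 + 0.012 + 0.00375 + 0 = 1.237
Σ x·lx·mx = 2.288; T = 2.288/1.237 = 1.84964…
r ≈ ln(R0)/T = ln(1.237)/1.84964… = 0.11499… → 0.115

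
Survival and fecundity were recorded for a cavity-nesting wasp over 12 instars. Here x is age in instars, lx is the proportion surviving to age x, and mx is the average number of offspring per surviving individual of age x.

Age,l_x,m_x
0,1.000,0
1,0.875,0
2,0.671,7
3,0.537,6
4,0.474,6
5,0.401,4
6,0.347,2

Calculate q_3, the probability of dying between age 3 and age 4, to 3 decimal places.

0.117

q_3 = (l_3 − l_4) / l_3 = (0.537 − 0.474) / 0.537
     = 0.063 / 0.537 = 0.117318… → 0.117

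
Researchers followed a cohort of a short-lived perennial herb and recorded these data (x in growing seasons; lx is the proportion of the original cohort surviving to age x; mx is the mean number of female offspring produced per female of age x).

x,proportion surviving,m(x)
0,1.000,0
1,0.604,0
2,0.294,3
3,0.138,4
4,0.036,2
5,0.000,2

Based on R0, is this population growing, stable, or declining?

growing

R0 = Σ lx·mx = 0 + 0 + 0.882 + 0.552 + 0.072 + 0 = 1.506
R0 > 1, so the population is growing.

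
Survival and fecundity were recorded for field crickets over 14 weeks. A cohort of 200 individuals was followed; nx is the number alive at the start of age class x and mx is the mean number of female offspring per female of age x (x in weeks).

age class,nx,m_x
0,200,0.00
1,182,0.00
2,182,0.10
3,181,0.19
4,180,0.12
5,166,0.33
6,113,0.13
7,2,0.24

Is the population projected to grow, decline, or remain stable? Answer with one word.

lx = nx/n0 = nx/200: 1, 0.91, 0.91, 0.905, 0.9, 0.83, 0.565, 0.01
R0 = Σ lx·mx = 0 + 0 + 0.091 + 0.17195 + 0.108 + 0.2739 + 0.07345 + 0.0024 = 0.7207
R0 < 1, so the population is declining.

declining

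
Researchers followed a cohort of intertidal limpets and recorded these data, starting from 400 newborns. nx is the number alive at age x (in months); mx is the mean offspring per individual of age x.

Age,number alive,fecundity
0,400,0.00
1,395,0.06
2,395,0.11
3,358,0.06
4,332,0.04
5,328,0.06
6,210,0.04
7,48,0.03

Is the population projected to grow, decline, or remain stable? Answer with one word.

declining

lx = nx/n0 = nx/400: 1, 0.9875, 0.9875, 0.895, 0.83, 0.82, 0.525, 0.12
R0 = Σ lx·mx = 0 + 0.05925 + 0.108625 + 0.0537 + 0.0332 + 0.0492 + 0.021 + 0.0036 = 0.328575
R0 < 1, so the population is declining.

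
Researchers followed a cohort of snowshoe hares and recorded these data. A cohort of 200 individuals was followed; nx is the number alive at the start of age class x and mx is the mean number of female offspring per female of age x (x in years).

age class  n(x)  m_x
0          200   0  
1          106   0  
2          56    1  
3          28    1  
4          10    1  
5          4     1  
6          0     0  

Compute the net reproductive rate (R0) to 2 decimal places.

0.49

lx = nx/n0 = nx/200: 1, 0.53, 0.28, 0.14, 0.05, 0.02, 0
lx·mx by age: 0, 0, 0.28, 0.14, 0.05, 0.02, 0
R0 = Σ lx·mx = 0.49 → 0.49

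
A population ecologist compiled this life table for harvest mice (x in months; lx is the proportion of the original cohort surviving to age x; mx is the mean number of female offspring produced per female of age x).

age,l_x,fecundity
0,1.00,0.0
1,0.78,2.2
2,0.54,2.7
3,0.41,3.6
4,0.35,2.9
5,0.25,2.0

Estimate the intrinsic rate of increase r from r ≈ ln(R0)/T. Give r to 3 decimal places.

R0 = Σ lx·mx = 0 + 1.716 + 1.458 + 1.476 + 1.015 + 0.5 = 6.165
Σ x·lx·mx = 15.62; T = 15.62/6.165 = 2.53366…
r ≈ ln(R0)/T = ln(6.165)/2.53366… = 0.71789… → 0.718

0.718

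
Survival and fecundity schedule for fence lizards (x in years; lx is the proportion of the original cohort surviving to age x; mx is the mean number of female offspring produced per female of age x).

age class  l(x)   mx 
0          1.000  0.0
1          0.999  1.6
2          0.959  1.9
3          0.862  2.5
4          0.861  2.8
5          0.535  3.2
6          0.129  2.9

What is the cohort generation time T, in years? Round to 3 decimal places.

3.192

lx·mx: 0, 1.5984, 1.8221, 2.155, 2.4108, 1.712, 0.3741 → R0 = 10.0724
x·lx·mx: 0, 1.5984, 3.6442, 6.465, 9.6432, 8.56, 2.2446 → Σ = 32.1554
T = 32.1554 / 10.0724 = 3.192427… → 3.192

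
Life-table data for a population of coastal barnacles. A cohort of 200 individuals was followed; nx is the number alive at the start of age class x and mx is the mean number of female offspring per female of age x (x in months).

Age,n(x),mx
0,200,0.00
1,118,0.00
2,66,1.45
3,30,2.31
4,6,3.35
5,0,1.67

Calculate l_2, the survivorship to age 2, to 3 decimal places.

0.330

l_2 = n_2/n_0 = 66/200 = 0.33 → 0.330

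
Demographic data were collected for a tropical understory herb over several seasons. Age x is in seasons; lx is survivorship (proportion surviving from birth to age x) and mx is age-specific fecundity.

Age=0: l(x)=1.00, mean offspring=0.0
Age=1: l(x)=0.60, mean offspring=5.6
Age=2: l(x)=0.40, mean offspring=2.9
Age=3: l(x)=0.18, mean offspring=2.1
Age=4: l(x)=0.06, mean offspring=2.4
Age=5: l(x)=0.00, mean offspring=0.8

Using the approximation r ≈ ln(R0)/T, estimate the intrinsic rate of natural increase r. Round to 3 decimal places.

1.104

R0 = Σ lx·mx = 0 + 3.36 + 1.16 + 0.378 + 0.144 + 0 = 5.042
Σ x·lx·mx = 7.39; T = 7.39/5.042 = 1.46569…
r ≈ ln(R0)/T = ln(5.042)/1.46569… = 1.10378… → 1.104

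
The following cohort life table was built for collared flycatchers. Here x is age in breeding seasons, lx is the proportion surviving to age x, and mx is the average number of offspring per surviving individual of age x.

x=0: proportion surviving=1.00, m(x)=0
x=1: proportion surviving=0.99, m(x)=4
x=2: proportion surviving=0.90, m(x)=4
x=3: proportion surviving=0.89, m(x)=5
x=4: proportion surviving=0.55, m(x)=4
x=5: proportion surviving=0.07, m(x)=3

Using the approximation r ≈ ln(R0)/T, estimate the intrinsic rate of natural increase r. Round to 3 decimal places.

R0 = Σ lx·mx = 0 + 3.96 + 3.6 + 4.45 + 2.2 + 0.21 = 14.42
Σ x·lx·mx = 34.36; T = 34.36/14.42 = 2.3828…
r ≈ ln(R0)/T = ln(14.42)/2.3828… = 1.11995… → 1.120

1.120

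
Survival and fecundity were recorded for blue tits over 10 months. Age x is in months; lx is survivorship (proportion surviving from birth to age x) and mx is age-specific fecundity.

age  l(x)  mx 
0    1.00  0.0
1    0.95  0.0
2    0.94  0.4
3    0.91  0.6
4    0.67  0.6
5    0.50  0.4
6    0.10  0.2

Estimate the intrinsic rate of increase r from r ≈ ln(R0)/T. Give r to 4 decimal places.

R0 = Σ lx·mx = 0 + 0 + 0.376 + 0.546 + 0.402 + 0.2 + 0.02 = 1.544
Σ x·lx·mx = 5.118; T = 5.118/1.544 = 3.31477…
r ≈ ln(R0)/T = ln(1.544)/3.31477… = 0.131043… → 0.1310

0.1310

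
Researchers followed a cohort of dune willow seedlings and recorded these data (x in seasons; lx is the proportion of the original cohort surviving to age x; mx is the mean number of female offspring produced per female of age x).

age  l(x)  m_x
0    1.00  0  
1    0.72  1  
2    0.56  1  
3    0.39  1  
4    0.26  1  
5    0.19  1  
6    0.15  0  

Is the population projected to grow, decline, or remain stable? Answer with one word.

R0 = Σ lx·mx = 0 + 0.72 + 0.56 + 0.39 + 0.26 + 0.19 + 0 = 2.12
R0 > 1, so the population is growing.

growing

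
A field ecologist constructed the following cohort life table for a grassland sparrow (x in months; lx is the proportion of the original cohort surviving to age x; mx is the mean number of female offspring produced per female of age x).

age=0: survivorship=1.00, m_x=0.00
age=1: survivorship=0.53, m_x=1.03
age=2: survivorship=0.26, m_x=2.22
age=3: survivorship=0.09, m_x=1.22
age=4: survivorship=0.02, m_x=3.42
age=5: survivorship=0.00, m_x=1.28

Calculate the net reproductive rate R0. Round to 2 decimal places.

lx·mx by age: 0, 0.5459, 0.5772, 0.1098, 0.0684, 0
R0 = Σ lx·mx = 1.3013 → 1.30

1.30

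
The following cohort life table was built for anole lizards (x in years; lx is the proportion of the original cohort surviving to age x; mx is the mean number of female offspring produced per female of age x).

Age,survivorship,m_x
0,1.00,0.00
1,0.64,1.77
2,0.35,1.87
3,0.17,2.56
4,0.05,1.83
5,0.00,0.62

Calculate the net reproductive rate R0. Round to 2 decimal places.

lx·mx by age: 0, 1.1328, 0.6545, 0.4352, 0.0915, 0
R0 = Σ lx·mx = 2.314 → 2.31

2.31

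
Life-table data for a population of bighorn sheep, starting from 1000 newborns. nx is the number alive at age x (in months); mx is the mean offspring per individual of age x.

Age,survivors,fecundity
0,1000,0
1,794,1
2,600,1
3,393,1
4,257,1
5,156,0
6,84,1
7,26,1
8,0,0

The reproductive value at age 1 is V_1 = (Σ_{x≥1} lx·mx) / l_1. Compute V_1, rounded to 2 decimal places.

lx = nx/n0 = nx/1000: 1, 0.794, 0.6, 0.393, 0.257, 0.156, 0.084, 0.026, 0
lx·mx for x ≥ 1: 0.794, 0.6, 0.393, 0.257, 0, 0.084, 0.026, 0 → sum = 2.154
V_1 = 2.154 / l_1 = 2.154 / 0.794 = 2.712846… → 2.71

2.71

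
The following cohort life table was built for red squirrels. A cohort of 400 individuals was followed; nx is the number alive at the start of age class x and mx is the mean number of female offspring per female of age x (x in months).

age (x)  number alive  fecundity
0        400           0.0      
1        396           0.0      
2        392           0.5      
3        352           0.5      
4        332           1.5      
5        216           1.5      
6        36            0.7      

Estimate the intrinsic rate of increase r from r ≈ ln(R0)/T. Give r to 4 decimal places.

lx = nx/n0 = nx/400: 1, 0.99, 0.98, 0.88, 0.83, 0.54, 0.09
R0 = Σ lx·mx = 0 + 0 + 0.49 + 0.44 + 1.245 + 0.81 + 0.063 = 3.048
Σ x·lx·mx = 11.708; T = 11.708/3.048 = 3.84121…
r ≈ ln(R0)/T = ln(3.048)/3.84121… = 0.290139… → 0.2901

0.2901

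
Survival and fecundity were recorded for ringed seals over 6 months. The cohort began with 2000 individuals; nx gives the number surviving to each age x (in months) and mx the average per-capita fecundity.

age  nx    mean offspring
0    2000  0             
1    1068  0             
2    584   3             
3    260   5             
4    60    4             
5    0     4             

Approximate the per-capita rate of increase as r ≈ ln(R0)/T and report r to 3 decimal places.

0.196

lx = nx/n0 = nx/2000: 1, 0.534, 0.292, 0.13, 0.03, 0
R0 = Σ lx·mx = 0 + 0 + 0.876 + 0.65 + 0.12 + 0 = 1.646
Σ x·lx·mx = 4.182; T = 4.182/1.646 = 2.5407…
r ≈ ln(R0)/T = ln(1.646)/2.5407… = 0.19615… → 0.196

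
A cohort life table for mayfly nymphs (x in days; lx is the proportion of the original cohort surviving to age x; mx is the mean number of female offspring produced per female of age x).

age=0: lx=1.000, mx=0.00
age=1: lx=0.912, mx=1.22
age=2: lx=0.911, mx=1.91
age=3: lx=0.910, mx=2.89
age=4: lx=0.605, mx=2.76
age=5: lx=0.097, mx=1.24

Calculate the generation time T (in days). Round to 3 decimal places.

lx·mx: 0, 1.11264, 1.74001, 2.6299, 1.6698, 0.12028 → R0 = 7.27263
x·lx·mx: 0, 1.11264, 3.48002, 7.8897, 6.6792, 0.6014 → Σ = 19.76296
T = 19.76296 / 7.27263 = 2.717443… → 2.717

2.717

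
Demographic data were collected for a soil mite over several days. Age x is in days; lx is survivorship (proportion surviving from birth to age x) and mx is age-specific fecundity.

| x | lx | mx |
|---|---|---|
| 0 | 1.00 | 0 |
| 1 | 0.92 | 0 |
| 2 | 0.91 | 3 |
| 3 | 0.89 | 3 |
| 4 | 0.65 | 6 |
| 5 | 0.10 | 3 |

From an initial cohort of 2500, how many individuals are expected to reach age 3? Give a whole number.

2225

Expected survivors = N0 · l_3 = 2500 × 0.89 = 2225 → 2225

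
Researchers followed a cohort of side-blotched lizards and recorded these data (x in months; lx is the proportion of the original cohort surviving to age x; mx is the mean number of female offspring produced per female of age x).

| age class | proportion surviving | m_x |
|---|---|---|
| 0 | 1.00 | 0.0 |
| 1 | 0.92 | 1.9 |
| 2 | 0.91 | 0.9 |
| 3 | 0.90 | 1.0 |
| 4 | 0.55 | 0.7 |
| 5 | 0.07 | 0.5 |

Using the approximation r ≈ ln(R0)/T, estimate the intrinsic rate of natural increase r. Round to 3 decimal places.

R0 = Σ lx·mx = 0 + 1.748 + 0.819 + 0.9 + 0.385 + 0.035 = 3.887
Σ x·lx·mx = 7.801; T = 7.801/3.887 = 2.00695…
r ≈ ln(R0)/T = ln(3.887)/2.00695… = 0.67647… → 0.676

0.676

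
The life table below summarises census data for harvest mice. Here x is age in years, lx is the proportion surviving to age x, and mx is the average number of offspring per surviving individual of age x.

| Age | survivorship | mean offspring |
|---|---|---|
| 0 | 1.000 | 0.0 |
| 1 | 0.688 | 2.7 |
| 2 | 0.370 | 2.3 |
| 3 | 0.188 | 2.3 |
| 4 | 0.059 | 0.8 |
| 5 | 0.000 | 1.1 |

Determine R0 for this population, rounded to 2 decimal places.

lx·mx by age: 0, 1.8576, 0.851, 0.4324, 0.0472, 0
R0 = Σ lx·mx = 3.1882 → 3.19

3.19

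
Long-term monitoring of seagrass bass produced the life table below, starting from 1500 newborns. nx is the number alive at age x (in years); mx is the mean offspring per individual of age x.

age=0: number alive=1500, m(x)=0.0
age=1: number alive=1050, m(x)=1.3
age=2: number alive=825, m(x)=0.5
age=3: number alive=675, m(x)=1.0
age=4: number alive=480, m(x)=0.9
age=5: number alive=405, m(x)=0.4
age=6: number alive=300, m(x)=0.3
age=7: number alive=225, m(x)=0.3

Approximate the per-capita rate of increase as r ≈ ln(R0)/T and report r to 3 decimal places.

0.313

lx = nx/n0 = nx/1500: 1, 0.7, 0.55, 0.45, 0.32, 0.27, 0.2, 0.15
R0 = Σ lx·mx = 0 + 0.91 + 0.275 + 0.45 + 0.288 + 0.108 + 0.06 + 0.045 = 2.136
Σ x·lx·mx = 5.177; T = 5.177/2.136 = 2.42369…
r ≈ ln(R0)/T = ln(2.136)/2.42369… = 0.31313… → 0.313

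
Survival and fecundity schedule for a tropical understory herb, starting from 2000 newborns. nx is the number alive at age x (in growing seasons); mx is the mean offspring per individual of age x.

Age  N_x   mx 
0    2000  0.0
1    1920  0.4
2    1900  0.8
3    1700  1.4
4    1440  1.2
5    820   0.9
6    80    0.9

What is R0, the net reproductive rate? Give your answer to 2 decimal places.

lx = nx/n0 = nx/2000: 1, 0.96, 0.95, 0.85, 0.72, 0.41, 0.04
lx·mx by age: 0, 0.384, 0.76, 1.19, 0.864, 0.369, 0.036
R0 = Σ lx·mx = 3.603 → 3.60

3.60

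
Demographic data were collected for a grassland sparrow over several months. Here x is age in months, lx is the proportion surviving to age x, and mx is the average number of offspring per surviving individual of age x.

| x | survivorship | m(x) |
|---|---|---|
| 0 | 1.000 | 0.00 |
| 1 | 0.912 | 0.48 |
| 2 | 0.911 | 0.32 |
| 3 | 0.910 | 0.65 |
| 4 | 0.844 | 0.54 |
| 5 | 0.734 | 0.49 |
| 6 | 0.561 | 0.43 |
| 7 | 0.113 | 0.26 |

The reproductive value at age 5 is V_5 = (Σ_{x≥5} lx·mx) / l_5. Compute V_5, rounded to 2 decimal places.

0.86

lx·mx for x ≥ 5: 0.35966, 0.24123, 0.02938 → sum = 0.63027
V_5 = 0.63027 / l_5 = 0.63027 / 0.734 = 0.858678… → 0.86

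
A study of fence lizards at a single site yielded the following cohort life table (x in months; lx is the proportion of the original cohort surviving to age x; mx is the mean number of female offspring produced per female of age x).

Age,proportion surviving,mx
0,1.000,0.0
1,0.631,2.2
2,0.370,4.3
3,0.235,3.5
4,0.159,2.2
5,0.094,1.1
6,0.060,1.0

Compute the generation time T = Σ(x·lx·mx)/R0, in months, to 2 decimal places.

2.16

lx·mx: 0, 1.3882, 1.591, 0.8225, 0.3498, 0.1034, 0.06 → R0 = 4.3149
x·lx·mx: 0, 1.3882, 3.182, 2.4675, 1.3992, 0.517, 0.36 → Σ = 9.3139
T = 9.3139 / 4.3149 = 2.158544… → 2.16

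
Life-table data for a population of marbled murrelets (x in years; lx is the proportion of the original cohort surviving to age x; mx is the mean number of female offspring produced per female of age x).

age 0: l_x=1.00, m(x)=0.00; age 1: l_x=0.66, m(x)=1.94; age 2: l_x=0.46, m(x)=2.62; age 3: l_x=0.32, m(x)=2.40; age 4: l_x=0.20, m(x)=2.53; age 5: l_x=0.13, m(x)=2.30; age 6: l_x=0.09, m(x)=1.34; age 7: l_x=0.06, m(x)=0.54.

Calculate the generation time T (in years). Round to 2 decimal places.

lx·mx: 0, 1.2804, 1.2052, 0.768, 0.506, 0.299, 0.1206, 0.0324 → R0 = 4.2116
x·lx·mx: 0, 1.2804, 2.4104, 2.304, 2.024, 1.495, 0.7236, 0.2268 → Σ = 10.4642
T = 10.4642 / 4.2116 = 2.484614… → 2.48

2.48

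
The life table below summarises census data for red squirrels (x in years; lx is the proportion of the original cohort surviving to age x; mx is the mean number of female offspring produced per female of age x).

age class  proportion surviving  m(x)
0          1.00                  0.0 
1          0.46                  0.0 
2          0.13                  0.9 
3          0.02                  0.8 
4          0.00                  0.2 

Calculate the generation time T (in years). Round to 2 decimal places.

lx·mx: 0, 0, 0.117, 0.016, 0 → R0 = 0.133
x·lx·mx: 0, 0, 0.234, 0.048, 0 → Σ = 0.282
T = 0.282 / 0.133 = 2.120301… → 2.12

2.12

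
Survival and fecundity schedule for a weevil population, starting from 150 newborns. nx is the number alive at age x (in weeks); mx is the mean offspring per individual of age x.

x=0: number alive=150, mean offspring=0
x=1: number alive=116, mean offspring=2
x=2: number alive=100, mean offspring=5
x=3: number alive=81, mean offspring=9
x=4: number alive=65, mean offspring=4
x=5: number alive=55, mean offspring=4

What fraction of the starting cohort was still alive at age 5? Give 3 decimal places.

0.367

l_5 = n_5/n_0 = 55/150 = 0.366667… → 0.367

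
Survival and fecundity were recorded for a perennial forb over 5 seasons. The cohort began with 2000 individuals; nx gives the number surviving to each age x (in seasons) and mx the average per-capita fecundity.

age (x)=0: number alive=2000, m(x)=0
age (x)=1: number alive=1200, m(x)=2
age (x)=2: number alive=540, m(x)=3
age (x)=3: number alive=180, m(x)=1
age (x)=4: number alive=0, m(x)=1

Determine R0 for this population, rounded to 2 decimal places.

2.10

lx = nx/n0 = nx/2000: 1, 0.6, 0.27, 0.09, 0
lx·mx by age: 0, 1.2, 0.81, 0.09, 0
R0 = Σ lx·mx = 2.1 → 2.10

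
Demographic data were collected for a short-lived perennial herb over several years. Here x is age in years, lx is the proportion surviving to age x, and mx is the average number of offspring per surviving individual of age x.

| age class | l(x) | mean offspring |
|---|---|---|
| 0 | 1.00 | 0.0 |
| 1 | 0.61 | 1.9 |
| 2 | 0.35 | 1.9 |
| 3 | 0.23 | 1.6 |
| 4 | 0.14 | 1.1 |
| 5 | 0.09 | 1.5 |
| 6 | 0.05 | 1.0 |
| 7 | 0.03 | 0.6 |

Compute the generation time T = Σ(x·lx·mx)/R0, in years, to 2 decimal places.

2.08

lx·mx: 0, 1.159, 0.665, 0.368, 0.154, 0.135, 0.05, 0.018 → R0 = 2.549
x·lx·mx: 0, 1.159, 1.33, 1.104, 0.616, 0.675, 0.3, 0.126 → Σ = 5.31
T = 5.31 / 2.549 = 2.08317… → 2.08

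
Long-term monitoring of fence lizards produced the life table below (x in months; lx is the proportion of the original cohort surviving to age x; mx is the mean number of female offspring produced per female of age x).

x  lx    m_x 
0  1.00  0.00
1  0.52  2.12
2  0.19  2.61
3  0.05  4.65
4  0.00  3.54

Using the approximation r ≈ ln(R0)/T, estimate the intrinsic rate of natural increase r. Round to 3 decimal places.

0.397

R0 = Σ lx·mx = 0 + 1.1024 + 0.4959 + 0.2325 + 0 = 1.8308
Σ x·lx·mx = 2.7917; T = 2.7917/1.8308 = 1.52485…
r ≈ ln(R0)/T = ln(1.8308)/1.52485… = 0.3966… → 0.397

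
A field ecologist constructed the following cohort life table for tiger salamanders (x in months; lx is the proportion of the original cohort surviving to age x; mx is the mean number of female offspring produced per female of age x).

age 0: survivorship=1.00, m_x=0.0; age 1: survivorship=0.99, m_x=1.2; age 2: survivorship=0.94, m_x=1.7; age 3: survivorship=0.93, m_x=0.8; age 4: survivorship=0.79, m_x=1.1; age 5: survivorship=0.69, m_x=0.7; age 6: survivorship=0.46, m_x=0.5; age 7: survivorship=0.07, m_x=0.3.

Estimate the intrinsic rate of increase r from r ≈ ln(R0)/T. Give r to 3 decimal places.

0.598

R0 = Σ lx·mx = 0 + 1.188 + 1.598 + 0.744 + 0.869 + 0.483 + 0.23 + 0.021 = 5.133
Σ x·lx·mx = 14.034; T = 14.034/5.133 = 2.73407…
r ≈ ln(R0)/T = ln(5.133)/2.73407… = 0.59826… → 0.598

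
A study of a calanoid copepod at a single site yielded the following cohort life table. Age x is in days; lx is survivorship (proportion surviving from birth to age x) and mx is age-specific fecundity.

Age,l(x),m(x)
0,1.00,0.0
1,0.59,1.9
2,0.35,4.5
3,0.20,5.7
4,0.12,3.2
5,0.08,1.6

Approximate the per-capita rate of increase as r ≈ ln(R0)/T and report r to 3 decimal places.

R0 = Σ lx·mx = 0 + 1.121 + 1.575 + 1.14 + 0.384 + 0.128 = 4.348
Σ x·lx·mx = 9.867; T = 9.867/4.348 = 2.26932…
r ≈ ln(R0)/T = ln(4.348)/2.26932… = 0.64765… → 0.648

0.648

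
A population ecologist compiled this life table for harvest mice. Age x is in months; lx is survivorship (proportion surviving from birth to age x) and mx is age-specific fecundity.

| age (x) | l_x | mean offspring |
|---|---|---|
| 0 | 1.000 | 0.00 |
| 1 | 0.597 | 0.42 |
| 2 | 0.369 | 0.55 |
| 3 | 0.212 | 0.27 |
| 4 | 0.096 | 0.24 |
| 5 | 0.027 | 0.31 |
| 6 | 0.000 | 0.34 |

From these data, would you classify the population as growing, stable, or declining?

declining

R0 = Σ lx·mx = 0 + 0.25074 + 0.20295 + 0.05724 + 0.02304 + 0.00837 + 0 = 0.54234
R0 < 1, so the population is declining.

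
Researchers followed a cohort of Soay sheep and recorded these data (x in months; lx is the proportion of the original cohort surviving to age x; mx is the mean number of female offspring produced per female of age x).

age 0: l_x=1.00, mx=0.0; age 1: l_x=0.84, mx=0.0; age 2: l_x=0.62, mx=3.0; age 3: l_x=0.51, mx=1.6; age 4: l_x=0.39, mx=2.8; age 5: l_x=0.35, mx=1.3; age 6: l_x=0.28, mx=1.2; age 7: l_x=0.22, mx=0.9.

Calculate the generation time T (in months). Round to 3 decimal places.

lx·mx: 0, 0, 1.86, 0.816, 1.092, 0.455, 0.336, 0.198 → R0 = 4.757
x·lx·mx: 0, 0, 3.72, 2.448, 4.368, 2.275, 2.016, 1.386 → Σ = 16.213
T = 16.213 / 4.757 = 3.40824… → 3.408

3.408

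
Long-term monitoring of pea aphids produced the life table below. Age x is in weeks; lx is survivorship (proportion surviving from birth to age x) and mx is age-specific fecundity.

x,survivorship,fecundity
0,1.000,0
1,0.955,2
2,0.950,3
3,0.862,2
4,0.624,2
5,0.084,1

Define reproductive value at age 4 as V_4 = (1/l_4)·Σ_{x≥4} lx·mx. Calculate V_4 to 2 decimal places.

2.13

lx·mx for x ≥ 4: 1.248, 0.084 → sum = 1.332
V_4 = 1.332 / l_4 = 1.332 / 0.624 = 2.134615… → 2.13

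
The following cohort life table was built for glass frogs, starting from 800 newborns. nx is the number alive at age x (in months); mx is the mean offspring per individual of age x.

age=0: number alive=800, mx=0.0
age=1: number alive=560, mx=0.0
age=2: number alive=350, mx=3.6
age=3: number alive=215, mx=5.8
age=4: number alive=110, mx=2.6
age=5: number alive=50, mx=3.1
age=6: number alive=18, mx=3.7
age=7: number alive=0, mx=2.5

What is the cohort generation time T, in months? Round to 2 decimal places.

lx = nx/n0 = nx/800: 1, 0.7, 0.4375, 0.26875, 0.1375, 0.0625, 0.0225, 0
lx·mx: 0, 0, 1.575, 1.55875, 0.3575, 0.19375, 0.08325, 0 → R0 = 3.76825
x·lx·mx: 0, 0, 3.15, 4.67625, 1.43, 0.96875, 0.4995, 0 → Σ = 10.7245
T = 10.7245 / 3.76825 = 2.846016… → 2.85

2.85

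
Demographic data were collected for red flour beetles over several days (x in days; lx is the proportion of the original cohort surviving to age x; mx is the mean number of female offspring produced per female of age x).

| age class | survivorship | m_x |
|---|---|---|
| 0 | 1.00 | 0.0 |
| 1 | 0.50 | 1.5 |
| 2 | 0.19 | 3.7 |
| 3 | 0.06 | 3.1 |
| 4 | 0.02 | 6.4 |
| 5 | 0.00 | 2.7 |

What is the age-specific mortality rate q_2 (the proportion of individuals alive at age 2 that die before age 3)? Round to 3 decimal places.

0.684

q_2 = (l_2 − l_3) / l_2 = (0.19 − 0.06) / 0.19
     = 0.13 / 0.19 = 0.684211… → 0.684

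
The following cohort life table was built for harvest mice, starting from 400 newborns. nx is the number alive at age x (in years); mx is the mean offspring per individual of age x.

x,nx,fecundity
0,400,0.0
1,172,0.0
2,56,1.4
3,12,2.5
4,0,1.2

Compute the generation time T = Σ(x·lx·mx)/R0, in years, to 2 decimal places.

lx = nx/n0 = nx/400: 1, 0.43, 0.14, 0.03, 0
lx·mx: 0, 0, 0.196, 0.075, 0 → R0 = 0.271
x·lx·mx: 0, 0, 0.392, 0.225, 0 → Σ = 0.617
T = 0.617 / 0.271 = 2.276753… → 2.28

2.28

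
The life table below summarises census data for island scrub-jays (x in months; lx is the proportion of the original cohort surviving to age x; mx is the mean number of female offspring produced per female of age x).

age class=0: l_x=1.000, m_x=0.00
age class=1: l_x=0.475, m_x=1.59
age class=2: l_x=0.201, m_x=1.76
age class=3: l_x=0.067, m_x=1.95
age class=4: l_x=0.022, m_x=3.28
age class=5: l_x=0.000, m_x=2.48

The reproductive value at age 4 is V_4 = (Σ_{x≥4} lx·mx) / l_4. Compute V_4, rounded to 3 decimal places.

3.280

lx·mx for x ≥ 4: 0.07216, 0 → sum = 0.07216
V_4 = 0.07216 / l_4 = 0.07216 / 0.022 = 3.28 → 3.280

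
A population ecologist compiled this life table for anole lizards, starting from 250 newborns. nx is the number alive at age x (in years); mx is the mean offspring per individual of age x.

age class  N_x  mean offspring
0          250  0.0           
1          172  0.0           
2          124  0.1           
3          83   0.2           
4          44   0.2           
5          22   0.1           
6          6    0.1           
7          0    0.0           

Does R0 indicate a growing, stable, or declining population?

lx = nx/n0 = nx/250: 1, 0.688, 0.496, 0.332, 0.176, 0.088, 0.024, 0
R0 = Σ lx·mx = 0 + 0 + 0.0496 + 0.0664 + 0.0352 + 0.0088 + 0.0024 + 0 = 0.1624
R0 < 1, so the population is declining.

declining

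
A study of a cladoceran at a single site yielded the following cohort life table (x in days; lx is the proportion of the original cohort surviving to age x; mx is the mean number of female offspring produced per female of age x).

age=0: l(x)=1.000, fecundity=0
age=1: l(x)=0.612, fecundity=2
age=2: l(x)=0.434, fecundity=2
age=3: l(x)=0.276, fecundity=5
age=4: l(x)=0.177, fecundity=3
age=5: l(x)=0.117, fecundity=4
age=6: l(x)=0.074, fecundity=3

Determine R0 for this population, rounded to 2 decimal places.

lx·mx by age: 0, 1.224, 0.868, 1.38, 0.531, 0.468, 0.222
R0 = Σ lx·mx = 4.693 → 4.69

4.69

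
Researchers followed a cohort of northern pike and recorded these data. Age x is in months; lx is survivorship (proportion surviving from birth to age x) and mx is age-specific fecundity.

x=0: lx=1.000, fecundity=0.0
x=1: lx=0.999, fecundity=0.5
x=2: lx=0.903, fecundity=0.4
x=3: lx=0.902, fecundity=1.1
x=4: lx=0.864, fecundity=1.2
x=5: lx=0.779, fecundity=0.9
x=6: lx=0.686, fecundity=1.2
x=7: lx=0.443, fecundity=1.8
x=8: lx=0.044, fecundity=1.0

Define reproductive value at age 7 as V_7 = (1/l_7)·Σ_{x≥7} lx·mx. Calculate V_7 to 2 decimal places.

lx·mx for x ≥ 7: 0.7974, 0.044 → sum = 0.8414
V_7 = 0.8414 / l_7 = 0.8414 / 0.443 = 1.899323… → 1.90

1.90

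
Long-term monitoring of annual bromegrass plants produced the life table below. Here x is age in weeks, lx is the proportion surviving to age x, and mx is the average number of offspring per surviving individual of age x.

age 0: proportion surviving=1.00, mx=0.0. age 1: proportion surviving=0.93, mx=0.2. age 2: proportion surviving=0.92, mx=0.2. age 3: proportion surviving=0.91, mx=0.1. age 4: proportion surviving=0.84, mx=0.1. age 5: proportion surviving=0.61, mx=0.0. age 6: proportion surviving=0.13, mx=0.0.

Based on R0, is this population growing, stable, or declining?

declining

R0 = Σ lx·mx = 0 + 0.186 + 0.184 + 0.091 + 0.084 + 0 + 0 = 0.545
R0 < 1, so the population is declining.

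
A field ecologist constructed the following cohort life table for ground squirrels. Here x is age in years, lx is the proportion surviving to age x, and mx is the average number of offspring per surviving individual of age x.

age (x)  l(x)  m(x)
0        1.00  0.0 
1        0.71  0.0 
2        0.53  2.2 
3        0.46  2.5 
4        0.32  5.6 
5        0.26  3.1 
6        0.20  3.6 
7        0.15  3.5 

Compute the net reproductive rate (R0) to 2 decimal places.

6.16

lx·mx by age: 0, 0, 1.166, 1.15, 1.792, 0.806, 0.72, 0.525
R0 = Σ lx·mx = 6.159 → 6.16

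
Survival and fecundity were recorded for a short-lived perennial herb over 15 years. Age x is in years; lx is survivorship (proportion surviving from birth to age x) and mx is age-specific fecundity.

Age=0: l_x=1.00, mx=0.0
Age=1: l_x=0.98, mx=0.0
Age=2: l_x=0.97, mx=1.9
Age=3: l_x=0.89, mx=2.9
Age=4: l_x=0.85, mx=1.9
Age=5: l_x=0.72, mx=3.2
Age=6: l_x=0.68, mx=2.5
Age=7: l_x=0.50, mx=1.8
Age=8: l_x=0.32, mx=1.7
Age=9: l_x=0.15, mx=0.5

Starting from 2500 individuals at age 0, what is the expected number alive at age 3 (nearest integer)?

Expected survivors = N0 · l_3 = 2500 × 0.89 = 2225 → 2225

2225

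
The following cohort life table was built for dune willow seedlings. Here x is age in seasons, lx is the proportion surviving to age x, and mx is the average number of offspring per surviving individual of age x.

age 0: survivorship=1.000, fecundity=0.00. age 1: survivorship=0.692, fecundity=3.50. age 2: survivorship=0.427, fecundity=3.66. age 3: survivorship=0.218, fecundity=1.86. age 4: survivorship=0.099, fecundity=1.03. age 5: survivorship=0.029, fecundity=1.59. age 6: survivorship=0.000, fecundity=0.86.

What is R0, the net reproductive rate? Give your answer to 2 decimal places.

4.54

lx·mx by age: 0, 2.422, 1.56282, 0.40548, 0.10197, 0.04611, 0
R0 = Σ lx·mx = 4.53838 → 4.54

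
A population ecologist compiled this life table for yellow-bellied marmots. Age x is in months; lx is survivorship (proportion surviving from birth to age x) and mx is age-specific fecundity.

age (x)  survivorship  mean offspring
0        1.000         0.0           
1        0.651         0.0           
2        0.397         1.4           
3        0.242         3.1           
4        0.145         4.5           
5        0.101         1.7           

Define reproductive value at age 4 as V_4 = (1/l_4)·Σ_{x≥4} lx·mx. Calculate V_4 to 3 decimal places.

5.684

lx·mx for x ≥ 4: 0.6525, 0.1717 → sum = 0.8242
V_4 = 0.8242 / l_4 = 0.8242 / 0.145 = 5.684138… → 5.684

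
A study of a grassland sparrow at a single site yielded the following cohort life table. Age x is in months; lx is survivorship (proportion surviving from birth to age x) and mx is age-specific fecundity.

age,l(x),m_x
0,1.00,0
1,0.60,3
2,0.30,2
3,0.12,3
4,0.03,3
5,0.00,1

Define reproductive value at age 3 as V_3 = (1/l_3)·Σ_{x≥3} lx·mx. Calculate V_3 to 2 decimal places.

lx·mx for x ≥ 3: 0.36, 0.09, 0 → sum = 0.45
V_3 = 0.45 / l_3 = 0.45 / 0.12 = 3.75 → 3.75

3.75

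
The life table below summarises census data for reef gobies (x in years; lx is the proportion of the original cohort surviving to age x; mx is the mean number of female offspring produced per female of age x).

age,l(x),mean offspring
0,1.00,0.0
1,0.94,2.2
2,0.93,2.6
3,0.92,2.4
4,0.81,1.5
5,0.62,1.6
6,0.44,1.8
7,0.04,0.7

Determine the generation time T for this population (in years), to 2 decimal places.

2.91

lx·mx: 0, 2.068, 2.418, 2.208, 1.215, 0.992, 0.792, 0.028 → R0 = 9.721
x·lx·mx: 0, 2.068, 4.836, 6.624, 4.86, 4.96, 4.752, 0.196 → Σ = 28.296
T = 28.296 / 9.721 = 2.910812… → 2.91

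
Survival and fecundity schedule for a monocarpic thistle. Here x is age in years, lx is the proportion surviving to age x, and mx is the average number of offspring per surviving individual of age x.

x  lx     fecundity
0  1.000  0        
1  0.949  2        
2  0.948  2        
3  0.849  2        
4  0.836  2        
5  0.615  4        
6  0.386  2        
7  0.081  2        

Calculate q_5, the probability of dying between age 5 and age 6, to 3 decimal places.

0.372

q_5 = (l_5 − l_6) / l_5 = (0.615 − 0.386) / 0.615
     = 0.229 / 0.615 = 0.372358… → 0.372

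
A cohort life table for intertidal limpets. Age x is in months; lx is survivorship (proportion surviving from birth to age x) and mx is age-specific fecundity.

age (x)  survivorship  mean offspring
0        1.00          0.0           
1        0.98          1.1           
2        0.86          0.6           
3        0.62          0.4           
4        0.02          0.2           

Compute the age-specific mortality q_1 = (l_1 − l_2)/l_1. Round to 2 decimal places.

0.12

q_1 = (l_1 − l_2) / l_1 = (0.98 − 0.86) / 0.98
     = 0.12 / 0.98 = 0.122449… → 0.12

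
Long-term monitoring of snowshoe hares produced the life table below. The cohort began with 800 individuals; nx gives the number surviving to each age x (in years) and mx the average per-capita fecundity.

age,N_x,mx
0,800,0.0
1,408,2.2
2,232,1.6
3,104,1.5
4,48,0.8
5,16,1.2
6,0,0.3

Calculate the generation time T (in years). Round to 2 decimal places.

lx = nx/n0 = nx/800: 1, 0.51, 0.29, 0.13, 0.06, 0.02, 0
lx·mx: 0, 1.122, 0.464, 0.195, 0.048, 0.024, 0 → R0 = 1.853
x·lx·mx: 0, 1.122, 0.928, 0.585, 0.192, 0.12, 0 → Σ = 2.947
T = 2.947 / 1.853 = 1.590394… → 1.59

1.59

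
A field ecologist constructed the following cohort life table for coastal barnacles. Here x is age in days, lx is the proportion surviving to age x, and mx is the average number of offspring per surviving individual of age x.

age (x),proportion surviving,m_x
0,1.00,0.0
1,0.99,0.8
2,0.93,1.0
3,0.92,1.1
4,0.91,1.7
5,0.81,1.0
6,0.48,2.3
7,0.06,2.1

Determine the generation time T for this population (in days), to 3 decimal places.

3.707

lx·mx: 0, 0.792, 0.93, 1.012, 1.547, 0.81, 1.104, 0.126 → R0 = 6.321
x·lx·mx: 0, 0.792, 1.86, 3.036, 6.188, 4.05, 6.624, 0.882 → Σ = 23.432
T = 23.432 / 6.321 = 3.707008… → 3.707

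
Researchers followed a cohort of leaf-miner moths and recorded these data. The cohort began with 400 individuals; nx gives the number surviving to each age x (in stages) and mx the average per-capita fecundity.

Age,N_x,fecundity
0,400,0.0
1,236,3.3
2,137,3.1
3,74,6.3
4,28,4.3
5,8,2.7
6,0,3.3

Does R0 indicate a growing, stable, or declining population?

growing

lx = nx/n0 = nx/400: 1, 0.59, 0.3425, 0.185, 0.07, 0.02, 0
R0 = Σ lx·mx = 0 + 1.947 + 1.06175 + 1.1655 + 0.301 + 0.054 + 0 = 4.52925
R0 > 1, so the population is growing.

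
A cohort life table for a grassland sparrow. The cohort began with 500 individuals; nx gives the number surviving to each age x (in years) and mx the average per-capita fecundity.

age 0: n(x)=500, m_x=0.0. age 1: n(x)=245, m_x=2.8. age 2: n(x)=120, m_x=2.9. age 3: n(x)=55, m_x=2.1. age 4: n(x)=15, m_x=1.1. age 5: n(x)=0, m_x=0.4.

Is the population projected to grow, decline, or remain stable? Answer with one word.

lx = nx/n0 = nx/500: 1, 0.49, 0.24, 0.11, 0.03, 0
R0 = Σ lx·mx = 0 + 1.372 + 0.696 + 0.231 + 0.033 + 0 = 2.332
R0 > 1, so the population is growing.

growing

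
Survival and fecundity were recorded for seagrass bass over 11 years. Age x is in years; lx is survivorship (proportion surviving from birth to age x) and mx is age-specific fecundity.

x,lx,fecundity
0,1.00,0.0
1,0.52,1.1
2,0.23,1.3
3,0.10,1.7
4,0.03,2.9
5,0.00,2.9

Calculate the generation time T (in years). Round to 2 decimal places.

1.80

lx·mx: 0, 0.572, 0.299, 0.17, 0.087, 0 → R0 = 1.128
x·lx·mx: 0, 0.572, 0.598, 0.51, 0.348, 0 → Σ = 2.028
T = 2.028 / 1.128 = 1.797872… → 1.80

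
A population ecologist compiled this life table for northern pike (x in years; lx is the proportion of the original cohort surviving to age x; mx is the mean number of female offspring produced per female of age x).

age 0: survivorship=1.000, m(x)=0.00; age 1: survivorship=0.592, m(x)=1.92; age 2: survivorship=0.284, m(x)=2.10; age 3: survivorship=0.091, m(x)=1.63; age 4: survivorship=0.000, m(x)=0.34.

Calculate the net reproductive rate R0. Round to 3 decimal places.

lx·mx by age: 0, 1.13664, 0.5964, 0.14833, 0
R0 = Σ lx·mx = 1.88137 → 1.881

1.881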